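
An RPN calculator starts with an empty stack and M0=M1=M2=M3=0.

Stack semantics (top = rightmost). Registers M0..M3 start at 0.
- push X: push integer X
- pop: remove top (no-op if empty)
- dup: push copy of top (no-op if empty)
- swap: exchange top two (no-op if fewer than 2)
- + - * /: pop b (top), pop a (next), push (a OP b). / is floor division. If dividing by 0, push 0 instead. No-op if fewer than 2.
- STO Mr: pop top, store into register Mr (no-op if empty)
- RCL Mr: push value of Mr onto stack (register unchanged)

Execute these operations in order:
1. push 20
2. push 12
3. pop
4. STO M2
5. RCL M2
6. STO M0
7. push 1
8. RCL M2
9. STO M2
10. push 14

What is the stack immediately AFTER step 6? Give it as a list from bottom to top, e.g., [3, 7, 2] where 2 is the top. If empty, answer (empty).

After op 1 (push 20): stack=[20] mem=[0,0,0,0]
After op 2 (push 12): stack=[20,12] mem=[0,0,0,0]
After op 3 (pop): stack=[20] mem=[0,0,0,0]
After op 4 (STO M2): stack=[empty] mem=[0,0,20,0]
After op 5 (RCL M2): stack=[20] mem=[0,0,20,0]
After op 6 (STO M0): stack=[empty] mem=[20,0,20,0]

(empty)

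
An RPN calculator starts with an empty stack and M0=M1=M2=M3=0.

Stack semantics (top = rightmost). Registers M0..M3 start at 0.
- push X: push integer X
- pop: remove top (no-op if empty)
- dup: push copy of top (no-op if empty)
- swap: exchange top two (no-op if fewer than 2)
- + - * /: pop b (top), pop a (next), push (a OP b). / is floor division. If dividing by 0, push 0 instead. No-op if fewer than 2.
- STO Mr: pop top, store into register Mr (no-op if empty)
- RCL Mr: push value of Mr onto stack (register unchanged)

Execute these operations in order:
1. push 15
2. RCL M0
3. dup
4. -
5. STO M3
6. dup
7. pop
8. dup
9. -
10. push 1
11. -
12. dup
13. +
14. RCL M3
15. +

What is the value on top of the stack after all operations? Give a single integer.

Answer: -2

Derivation:
After op 1 (push 15): stack=[15] mem=[0,0,0,0]
After op 2 (RCL M0): stack=[15,0] mem=[0,0,0,0]
After op 3 (dup): stack=[15,0,0] mem=[0,0,0,0]
After op 4 (-): stack=[15,0] mem=[0,0,0,0]
After op 5 (STO M3): stack=[15] mem=[0,0,0,0]
After op 6 (dup): stack=[15,15] mem=[0,0,0,0]
After op 7 (pop): stack=[15] mem=[0,0,0,0]
After op 8 (dup): stack=[15,15] mem=[0,0,0,0]
After op 9 (-): stack=[0] mem=[0,0,0,0]
After op 10 (push 1): stack=[0,1] mem=[0,0,0,0]
After op 11 (-): stack=[-1] mem=[0,0,0,0]
After op 12 (dup): stack=[-1,-1] mem=[0,0,0,0]
After op 13 (+): stack=[-2] mem=[0,0,0,0]
After op 14 (RCL M3): stack=[-2,0] mem=[0,0,0,0]
After op 15 (+): stack=[-2] mem=[0,0,0,0]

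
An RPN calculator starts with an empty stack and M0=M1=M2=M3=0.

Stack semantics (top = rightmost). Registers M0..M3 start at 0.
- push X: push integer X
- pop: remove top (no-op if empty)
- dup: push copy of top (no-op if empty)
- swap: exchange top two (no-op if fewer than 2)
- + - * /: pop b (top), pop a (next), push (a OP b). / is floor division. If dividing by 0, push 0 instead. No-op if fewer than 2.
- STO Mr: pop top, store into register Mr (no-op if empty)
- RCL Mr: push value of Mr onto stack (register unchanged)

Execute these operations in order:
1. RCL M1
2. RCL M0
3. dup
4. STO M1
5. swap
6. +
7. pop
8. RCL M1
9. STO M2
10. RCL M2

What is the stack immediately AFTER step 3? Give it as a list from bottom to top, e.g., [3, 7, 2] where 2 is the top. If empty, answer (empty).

After op 1 (RCL M1): stack=[0] mem=[0,0,0,0]
After op 2 (RCL M0): stack=[0,0] mem=[0,0,0,0]
After op 3 (dup): stack=[0,0,0] mem=[0,0,0,0]

[0, 0, 0]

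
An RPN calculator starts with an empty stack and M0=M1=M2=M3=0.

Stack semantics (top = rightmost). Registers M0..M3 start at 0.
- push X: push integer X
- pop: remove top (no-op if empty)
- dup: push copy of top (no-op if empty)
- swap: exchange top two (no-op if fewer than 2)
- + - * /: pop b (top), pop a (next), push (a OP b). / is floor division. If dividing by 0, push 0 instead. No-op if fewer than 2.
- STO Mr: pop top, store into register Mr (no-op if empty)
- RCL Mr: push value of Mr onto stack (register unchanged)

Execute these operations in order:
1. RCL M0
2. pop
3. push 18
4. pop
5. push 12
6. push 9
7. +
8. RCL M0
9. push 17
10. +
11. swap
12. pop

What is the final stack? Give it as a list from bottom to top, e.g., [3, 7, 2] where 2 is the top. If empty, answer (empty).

After op 1 (RCL M0): stack=[0] mem=[0,0,0,0]
After op 2 (pop): stack=[empty] mem=[0,0,0,0]
After op 3 (push 18): stack=[18] mem=[0,0,0,0]
After op 4 (pop): stack=[empty] mem=[0,0,0,0]
After op 5 (push 12): stack=[12] mem=[0,0,0,0]
After op 6 (push 9): stack=[12,9] mem=[0,0,0,0]
After op 7 (+): stack=[21] mem=[0,0,0,0]
After op 8 (RCL M0): stack=[21,0] mem=[0,0,0,0]
After op 9 (push 17): stack=[21,0,17] mem=[0,0,0,0]
After op 10 (+): stack=[21,17] mem=[0,0,0,0]
After op 11 (swap): stack=[17,21] mem=[0,0,0,0]
After op 12 (pop): stack=[17] mem=[0,0,0,0]

Answer: [17]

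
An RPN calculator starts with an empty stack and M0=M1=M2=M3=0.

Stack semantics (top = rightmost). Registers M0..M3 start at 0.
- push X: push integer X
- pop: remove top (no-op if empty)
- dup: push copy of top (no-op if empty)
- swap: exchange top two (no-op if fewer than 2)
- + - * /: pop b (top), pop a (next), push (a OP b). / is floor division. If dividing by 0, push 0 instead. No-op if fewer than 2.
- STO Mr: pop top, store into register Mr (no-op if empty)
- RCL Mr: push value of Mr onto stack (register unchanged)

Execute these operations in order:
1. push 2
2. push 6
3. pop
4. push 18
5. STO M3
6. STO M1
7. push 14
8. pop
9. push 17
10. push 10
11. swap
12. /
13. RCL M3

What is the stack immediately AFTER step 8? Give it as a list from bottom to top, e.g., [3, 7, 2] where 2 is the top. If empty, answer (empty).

After op 1 (push 2): stack=[2] mem=[0,0,0,0]
After op 2 (push 6): stack=[2,6] mem=[0,0,0,0]
After op 3 (pop): stack=[2] mem=[0,0,0,0]
After op 4 (push 18): stack=[2,18] mem=[0,0,0,0]
After op 5 (STO M3): stack=[2] mem=[0,0,0,18]
After op 6 (STO M1): stack=[empty] mem=[0,2,0,18]
After op 7 (push 14): stack=[14] mem=[0,2,0,18]
After op 8 (pop): stack=[empty] mem=[0,2,0,18]

(empty)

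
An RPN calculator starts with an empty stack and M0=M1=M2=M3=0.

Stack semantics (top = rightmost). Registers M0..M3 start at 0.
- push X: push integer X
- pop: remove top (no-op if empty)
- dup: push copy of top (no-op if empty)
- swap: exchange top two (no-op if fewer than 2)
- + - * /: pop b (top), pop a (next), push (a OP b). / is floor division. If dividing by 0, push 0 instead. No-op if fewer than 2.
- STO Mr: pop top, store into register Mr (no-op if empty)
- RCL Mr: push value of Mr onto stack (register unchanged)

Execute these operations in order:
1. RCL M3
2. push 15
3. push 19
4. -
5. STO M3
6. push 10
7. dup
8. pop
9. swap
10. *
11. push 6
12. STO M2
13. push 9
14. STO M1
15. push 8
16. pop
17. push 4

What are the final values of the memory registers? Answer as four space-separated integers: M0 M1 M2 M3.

After op 1 (RCL M3): stack=[0] mem=[0,0,0,0]
After op 2 (push 15): stack=[0,15] mem=[0,0,0,0]
After op 3 (push 19): stack=[0,15,19] mem=[0,0,0,0]
After op 4 (-): stack=[0,-4] mem=[0,0,0,0]
After op 5 (STO M3): stack=[0] mem=[0,0,0,-4]
After op 6 (push 10): stack=[0,10] mem=[0,0,0,-4]
After op 7 (dup): stack=[0,10,10] mem=[0,0,0,-4]
After op 8 (pop): stack=[0,10] mem=[0,0,0,-4]
After op 9 (swap): stack=[10,0] mem=[0,0,0,-4]
After op 10 (*): stack=[0] mem=[0,0,0,-4]
After op 11 (push 6): stack=[0,6] mem=[0,0,0,-4]
After op 12 (STO M2): stack=[0] mem=[0,0,6,-4]
After op 13 (push 9): stack=[0,9] mem=[0,0,6,-4]
After op 14 (STO M1): stack=[0] mem=[0,9,6,-4]
After op 15 (push 8): stack=[0,8] mem=[0,9,6,-4]
After op 16 (pop): stack=[0] mem=[0,9,6,-4]
After op 17 (push 4): stack=[0,4] mem=[0,9,6,-4]

Answer: 0 9 6 -4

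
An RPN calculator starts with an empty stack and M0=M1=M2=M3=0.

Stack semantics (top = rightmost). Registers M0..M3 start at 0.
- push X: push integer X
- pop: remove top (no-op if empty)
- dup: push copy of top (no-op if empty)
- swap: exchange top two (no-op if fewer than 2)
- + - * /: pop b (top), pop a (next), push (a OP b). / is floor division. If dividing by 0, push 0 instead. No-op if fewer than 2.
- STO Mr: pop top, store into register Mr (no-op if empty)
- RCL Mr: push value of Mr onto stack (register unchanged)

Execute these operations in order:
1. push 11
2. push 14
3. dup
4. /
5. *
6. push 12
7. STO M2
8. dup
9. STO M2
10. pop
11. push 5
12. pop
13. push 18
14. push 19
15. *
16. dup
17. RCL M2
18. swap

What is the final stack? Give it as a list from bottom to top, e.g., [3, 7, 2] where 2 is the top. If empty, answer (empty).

Answer: [342, 11, 342]

Derivation:
After op 1 (push 11): stack=[11] mem=[0,0,0,0]
After op 2 (push 14): stack=[11,14] mem=[0,0,0,0]
After op 3 (dup): stack=[11,14,14] mem=[0,0,0,0]
After op 4 (/): stack=[11,1] mem=[0,0,0,0]
After op 5 (*): stack=[11] mem=[0,0,0,0]
After op 6 (push 12): stack=[11,12] mem=[0,0,0,0]
After op 7 (STO M2): stack=[11] mem=[0,0,12,0]
After op 8 (dup): stack=[11,11] mem=[0,0,12,0]
After op 9 (STO M2): stack=[11] mem=[0,0,11,0]
After op 10 (pop): stack=[empty] mem=[0,0,11,0]
After op 11 (push 5): stack=[5] mem=[0,0,11,0]
After op 12 (pop): stack=[empty] mem=[0,0,11,0]
After op 13 (push 18): stack=[18] mem=[0,0,11,0]
After op 14 (push 19): stack=[18,19] mem=[0,0,11,0]
After op 15 (*): stack=[342] mem=[0,0,11,0]
After op 16 (dup): stack=[342,342] mem=[0,0,11,0]
After op 17 (RCL M2): stack=[342,342,11] mem=[0,0,11,0]
After op 18 (swap): stack=[342,11,342] mem=[0,0,11,0]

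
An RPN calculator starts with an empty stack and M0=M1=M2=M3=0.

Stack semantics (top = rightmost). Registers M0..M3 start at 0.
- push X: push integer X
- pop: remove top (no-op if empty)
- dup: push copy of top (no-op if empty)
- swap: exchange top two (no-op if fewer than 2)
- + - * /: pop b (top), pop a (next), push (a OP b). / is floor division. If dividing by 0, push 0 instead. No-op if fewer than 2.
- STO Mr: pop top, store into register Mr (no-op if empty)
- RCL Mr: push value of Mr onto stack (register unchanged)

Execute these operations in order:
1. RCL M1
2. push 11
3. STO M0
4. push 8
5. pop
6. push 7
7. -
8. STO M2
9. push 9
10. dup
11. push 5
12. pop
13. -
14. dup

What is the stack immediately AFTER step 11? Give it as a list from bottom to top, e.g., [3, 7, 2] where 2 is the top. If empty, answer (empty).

After op 1 (RCL M1): stack=[0] mem=[0,0,0,0]
After op 2 (push 11): stack=[0,11] mem=[0,0,0,0]
After op 3 (STO M0): stack=[0] mem=[11,0,0,0]
After op 4 (push 8): stack=[0,8] mem=[11,0,0,0]
After op 5 (pop): stack=[0] mem=[11,0,0,0]
After op 6 (push 7): stack=[0,7] mem=[11,0,0,0]
After op 7 (-): stack=[-7] mem=[11,0,0,0]
After op 8 (STO M2): stack=[empty] mem=[11,0,-7,0]
After op 9 (push 9): stack=[9] mem=[11,0,-7,0]
After op 10 (dup): stack=[9,9] mem=[11,0,-7,0]
After op 11 (push 5): stack=[9,9,5] mem=[11,0,-7,0]

[9, 9, 5]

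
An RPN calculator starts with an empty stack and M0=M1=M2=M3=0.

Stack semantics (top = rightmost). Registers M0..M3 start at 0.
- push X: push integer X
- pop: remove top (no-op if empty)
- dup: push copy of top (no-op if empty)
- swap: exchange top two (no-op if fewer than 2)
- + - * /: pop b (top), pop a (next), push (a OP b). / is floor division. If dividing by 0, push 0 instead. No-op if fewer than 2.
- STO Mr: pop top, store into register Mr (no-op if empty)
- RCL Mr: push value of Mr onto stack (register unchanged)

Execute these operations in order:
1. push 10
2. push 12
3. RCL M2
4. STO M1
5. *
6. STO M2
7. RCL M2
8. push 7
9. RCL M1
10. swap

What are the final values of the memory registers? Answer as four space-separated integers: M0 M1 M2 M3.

After op 1 (push 10): stack=[10] mem=[0,0,0,0]
After op 2 (push 12): stack=[10,12] mem=[0,0,0,0]
After op 3 (RCL M2): stack=[10,12,0] mem=[0,0,0,0]
After op 4 (STO M1): stack=[10,12] mem=[0,0,0,0]
After op 5 (*): stack=[120] mem=[0,0,0,0]
After op 6 (STO M2): stack=[empty] mem=[0,0,120,0]
After op 7 (RCL M2): stack=[120] mem=[0,0,120,0]
After op 8 (push 7): stack=[120,7] mem=[0,0,120,0]
After op 9 (RCL M1): stack=[120,7,0] mem=[0,0,120,0]
After op 10 (swap): stack=[120,0,7] mem=[0,0,120,0]

Answer: 0 0 120 0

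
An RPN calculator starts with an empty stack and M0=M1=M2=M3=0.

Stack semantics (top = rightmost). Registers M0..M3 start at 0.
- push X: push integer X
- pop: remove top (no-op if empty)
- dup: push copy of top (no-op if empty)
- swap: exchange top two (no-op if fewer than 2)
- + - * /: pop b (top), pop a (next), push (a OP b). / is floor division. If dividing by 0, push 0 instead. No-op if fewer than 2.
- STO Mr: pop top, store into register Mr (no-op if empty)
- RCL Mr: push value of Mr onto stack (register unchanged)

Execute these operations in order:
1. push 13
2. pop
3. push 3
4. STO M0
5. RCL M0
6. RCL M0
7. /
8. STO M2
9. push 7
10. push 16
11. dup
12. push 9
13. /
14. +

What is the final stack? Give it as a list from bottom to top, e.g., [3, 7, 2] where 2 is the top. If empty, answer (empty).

Answer: [7, 17]

Derivation:
After op 1 (push 13): stack=[13] mem=[0,0,0,0]
After op 2 (pop): stack=[empty] mem=[0,0,0,0]
After op 3 (push 3): stack=[3] mem=[0,0,0,0]
After op 4 (STO M0): stack=[empty] mem=[3,0,0,0]
After op 5 (RCL M0): stack=[3] mem=[3,0,0,0]
After op 6 (RCL M0): stack=[3,3] mem=[3,0,0,0]
After op 7 (/): stack=[1] mem=[3,0,0,0]
After op 8 (STO M2): stack=[empty] mem=[3,0,1,0]
After op 9 (push 7): stack=[7] mem=[3,0,1,0]
After op 10 (push 16): stack=[7,16] mem=[3,0,1,0]
After op 11 (dup): stack=[7,16,16] mem=[3,0,1,0]
After op 12 (push 9): stack=[7,16,16,9] mem=[3,0,1,0]
After op 13 (/): stack=[7,16,1] mem=[3,0,1,0]
After op 14 (+): stack=[7,17] mem=[3,0,1,0]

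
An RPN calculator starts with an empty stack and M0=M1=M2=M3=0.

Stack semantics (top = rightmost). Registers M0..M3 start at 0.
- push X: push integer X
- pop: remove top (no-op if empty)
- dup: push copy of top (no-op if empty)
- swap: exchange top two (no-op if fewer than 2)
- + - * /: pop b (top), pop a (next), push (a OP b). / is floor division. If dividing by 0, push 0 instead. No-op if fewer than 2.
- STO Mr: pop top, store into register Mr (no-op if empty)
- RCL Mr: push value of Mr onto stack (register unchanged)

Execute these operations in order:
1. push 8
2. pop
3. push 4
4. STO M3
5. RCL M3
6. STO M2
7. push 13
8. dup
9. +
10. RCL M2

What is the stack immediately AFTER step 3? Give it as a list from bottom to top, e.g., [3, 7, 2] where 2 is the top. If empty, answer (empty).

After op 1 (push 8): stack=[8] mem=[0,0,0,0]
After op 2 (pop): stack=[empty] mem=[0,0,0,0]
After op 3 (push 4): stack=[4] mem=[0,0,0,0]

[4]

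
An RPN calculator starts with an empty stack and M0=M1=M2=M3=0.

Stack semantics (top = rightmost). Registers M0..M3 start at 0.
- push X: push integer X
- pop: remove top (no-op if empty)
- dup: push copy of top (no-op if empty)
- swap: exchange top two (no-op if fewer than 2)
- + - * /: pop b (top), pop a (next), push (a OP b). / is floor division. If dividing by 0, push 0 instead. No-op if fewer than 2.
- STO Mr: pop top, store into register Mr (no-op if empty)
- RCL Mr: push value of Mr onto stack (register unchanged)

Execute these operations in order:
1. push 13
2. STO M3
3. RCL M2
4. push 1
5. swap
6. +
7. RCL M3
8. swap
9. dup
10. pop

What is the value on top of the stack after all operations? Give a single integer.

After op 1 (push 13): stack=[13] mem=[0,0,0,0]
After op 2 (STO M3): stack=[empty] mem=[0,0,0,13]
After op 3 (RCL M2): stack=[0] mem=[0,0,0,13]
After op 4 (push 1): stack=[0,1] mem=[0,0,0,13]
After op 5 (swap): stack=[1,0] mem=[0,0,0,13]
After op 6 (+): stack=[1] mem=[0,0,0,13]
After op 7 (RCL M3): stack=[1,13] mem=[0,0,0,13]
After op 8 (swap): stack=[13,1] mem=[0,0,0,13]
After op 9 (dup): stack=[13,1,1] mem=[0,0,0,13]
After op 10 (pop): stack=[13,1] mem=[0,0,0,13]

Answer: 1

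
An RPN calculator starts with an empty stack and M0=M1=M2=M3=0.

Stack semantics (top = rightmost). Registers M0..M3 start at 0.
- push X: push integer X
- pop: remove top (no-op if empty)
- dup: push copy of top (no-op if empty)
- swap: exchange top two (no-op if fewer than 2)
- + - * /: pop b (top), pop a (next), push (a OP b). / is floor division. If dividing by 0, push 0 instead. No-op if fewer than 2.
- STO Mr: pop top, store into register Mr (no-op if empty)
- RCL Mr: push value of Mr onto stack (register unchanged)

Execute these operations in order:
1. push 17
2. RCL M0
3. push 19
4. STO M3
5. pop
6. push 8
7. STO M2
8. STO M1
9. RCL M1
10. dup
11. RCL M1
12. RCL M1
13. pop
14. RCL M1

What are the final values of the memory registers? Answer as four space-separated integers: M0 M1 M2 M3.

Answer: 0 17 8 19

Derivation:
After op 1 (push 17): stack=[17] mem=[0,0,0,0]
After op 2 (RCL M0): stack=[17,0] mem=[0,0,0,0]
After op 3 (push 19): stack=[17,0,19] mem=[0,0,0,0]
After op 4 (STO M3): stack=[17,0] mem=[0,0,0,19]
After op 5 (pop): stack=[17] mem=[0,0,0,19]
After op 6 (push 8): stack=[17,8] mem=[0,0,0,19]
After op 7 (STO M2): stack=[17] mem=[0,0,8,19]
After op 8 (STO M1): stack=[empty] mem=[0,17,8,19]
After op 9 (RCL M1): stack=[17] mem=[0,17,8,19]
After op 10 (dup): stack=[17,17] mem=[0,17,8,19]
After op 11 (RCL M1): stack=[17,17,17] mem=[0,17,8,19]
After op 12 (RCL M1): stack=[17,17,17,17] mem=[0,17,8,19]
After op 13 (pop): stack=[17,17,17] mem=[0,17,8,19]
After op 14 (RCL M1): stack=[17,17,17,17] mem=[0,17,8,19]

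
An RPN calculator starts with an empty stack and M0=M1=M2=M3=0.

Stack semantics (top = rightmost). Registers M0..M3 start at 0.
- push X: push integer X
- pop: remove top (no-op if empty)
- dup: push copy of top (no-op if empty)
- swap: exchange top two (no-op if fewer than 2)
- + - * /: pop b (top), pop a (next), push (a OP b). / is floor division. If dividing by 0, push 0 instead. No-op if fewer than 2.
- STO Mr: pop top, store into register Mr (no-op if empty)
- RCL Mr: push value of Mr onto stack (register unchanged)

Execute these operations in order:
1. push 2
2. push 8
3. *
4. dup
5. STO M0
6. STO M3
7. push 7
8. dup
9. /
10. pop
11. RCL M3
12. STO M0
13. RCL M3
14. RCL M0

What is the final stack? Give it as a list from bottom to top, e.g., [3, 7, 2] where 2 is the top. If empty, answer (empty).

After op 1 (push 2): stack=[2] mem=[0,0,0,0]
After op 2 (push 8): stack=[2,8] mem=[0,0,0,0]
After op 3 (*): stack=[16] mem=[0,0,0,0]
After op 4 (dup): stack=[16,16] mem=[0,0,0,0]
After op 5 (STO M0): stack=[16] mem=[16,0,0,0]
After op 6 (STO M3): stack=[empty] mem=[16,0,0,16]
After op 7 (push 7): stack=[7] mem=[16,0,0,16]
After op 8 (dup): stack=[7,7] mem=[16,0,0,16]
After op 9 (/): stack=[1] mem=[16,0,0,16]
After op 10 (pop): stack=[empty] mem=[16,0,0,16]
After op 11 (RCL M3): stack=[16] mem=[16,0,0,16]
After op 12 (STO M0): stack=[empty] mem=[16,0,0,16]
After op 13 (RCL M3): stack=[16] mem=[16,0,0,16]
After op 14 (RCL M0): stack=[16,16] mem=[16,0,0,16]

Answer: [16, 16]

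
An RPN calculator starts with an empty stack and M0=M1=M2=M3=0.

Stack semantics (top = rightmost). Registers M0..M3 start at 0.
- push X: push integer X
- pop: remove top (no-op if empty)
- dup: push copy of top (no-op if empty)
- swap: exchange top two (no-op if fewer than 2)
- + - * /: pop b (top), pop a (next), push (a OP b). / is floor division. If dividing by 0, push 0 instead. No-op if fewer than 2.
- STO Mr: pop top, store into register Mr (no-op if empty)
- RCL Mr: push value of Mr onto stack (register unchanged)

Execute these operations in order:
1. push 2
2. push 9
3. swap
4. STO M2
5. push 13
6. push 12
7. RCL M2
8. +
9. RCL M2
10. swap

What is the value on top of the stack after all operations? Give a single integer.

After op 1 (push 2): stack=[2] mem=[0,0,0,0]
After op 2 (push 9): stack=[2,9] mem=[0,0,0,0]
After op 3 (swap): stack=[9,2] mem=[0,0,0,0]
After op 4 (STO M2): stack=[9] mem=[0,0,2,0]
After op 5 (push 13): stack=[9,13] mem=[0,0,2,0]
After op 6 (push 12): stack=[9,13,12] mem=[0,0,2,0]
After op 7 (RCL M2): stack=[9,13,12,2] mem=[0,0,2,0]
After op 8 (+): stack=[9,13,14] mem=[0,0,2,0]
After op 9 (RCL M2): stack=[9,13,14,2] mem=[0,0,2,0]
After op 10 (swap): stack=[9,13,2,14] mem=[0,0,2,0]

Answer: 14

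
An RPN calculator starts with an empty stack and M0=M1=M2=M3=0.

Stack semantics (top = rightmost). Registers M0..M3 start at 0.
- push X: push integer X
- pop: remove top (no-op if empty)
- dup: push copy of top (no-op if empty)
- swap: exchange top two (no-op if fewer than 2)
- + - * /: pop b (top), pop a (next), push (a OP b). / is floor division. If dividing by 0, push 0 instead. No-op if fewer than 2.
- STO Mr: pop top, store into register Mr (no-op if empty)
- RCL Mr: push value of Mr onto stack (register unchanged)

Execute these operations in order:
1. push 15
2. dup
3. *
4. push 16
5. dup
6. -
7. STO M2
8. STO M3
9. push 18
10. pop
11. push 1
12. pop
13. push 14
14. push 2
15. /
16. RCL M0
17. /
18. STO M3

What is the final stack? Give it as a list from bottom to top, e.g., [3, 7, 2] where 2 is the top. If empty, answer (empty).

Answer: (empty)

Derivation:
After op 1 (push 15): stack=[15] mem=[0,0,0,0]
After op 2 (dup): stack=[15,15] mem=[0,0,0,0]
After op 3 (*): stack=[225] mem=[0,0,0,0]
After op 4 (push 16): stack=[225,16] mem=[0,0,0,0]
After op 5 (dup): stack=[225,16,16] mem=[0,0,0,0]
After op 6 (-): stack=[225,0] mem=[0,0,0,0]
After op 7 (STO M2): stack=[225] mem=[0,0,0,0]
After op 8 (STO M3): stack=[empty] mem=[0,0,0,225]
After op 9 (push 18): stack=[18] mem=[0,0,0,225]
After op 10 (pop): stack=[empty] mem=[0,0,0,225]
After op 11 (push 1): stack=[1] mem=[0,0,0,225]
After op 12 (pop): stack=[empty] mem=[0,0,0,225]
After op 13 (push 14): stack=[14] mem=[0,0,0,225]
After op 14 (push 2): stack=[14,2] mem=[0,0,0,225]
After op 15 (/): stack=[7] mem=[0,0,0,225]
After op 16 (RCL M0): stack=[7,0] mem=[0,0,0,225]
After op 17 (/): stack=[0] mem=[0,0,0,225]
After op 18 (STO M3): stack=[empty] mem=[0,0,0,0]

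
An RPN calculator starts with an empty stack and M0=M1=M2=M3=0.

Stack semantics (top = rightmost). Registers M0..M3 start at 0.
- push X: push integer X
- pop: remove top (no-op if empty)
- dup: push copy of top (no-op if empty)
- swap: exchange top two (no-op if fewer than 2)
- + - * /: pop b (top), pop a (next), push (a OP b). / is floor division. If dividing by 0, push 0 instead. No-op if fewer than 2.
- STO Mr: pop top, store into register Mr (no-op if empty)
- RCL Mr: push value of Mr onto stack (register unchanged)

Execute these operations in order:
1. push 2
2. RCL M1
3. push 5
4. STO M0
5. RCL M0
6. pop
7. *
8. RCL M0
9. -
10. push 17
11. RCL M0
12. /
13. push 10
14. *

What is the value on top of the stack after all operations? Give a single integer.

Answer: 30

Derivation:
After op 1 (push 2): stack=[2] mem=[0,0,0,0]
After op 2 (RCL M1): stack=[2,0] mem=[0,0,0,0]
After op 3 (push 5): stack=[2,0,5] mem=[0,0,0,0]
After op 4 (STO M0): stack=[2,0] mem=[5,0,0,0]
After op 5 (RCL M0): stack=[2,0,5] mem=[5,0,0,0]
After op 6 (pop): stack=[2,0] mem=[5,0,0,0]
After op 7 (*): stack=[0] mem=[5,0,0,0]
After op 8 (RCL M0): stack=[0,5] mem=[5,0,0,0]
After op 9 (-): stack=[-5] mem=[5,0,0,0]
After op 10 (push 17): stack=[-5,17] mem=[5,0,0,0]
After op 11 (RCL M0): stack=[-5,17,5] mem=[5,0,0,0]
After op 12 (/): stack=[-5,3] mem=[5,0,0,0]
After op 13 (push 10): stack=[-5,3,10] mem=[5,0,0,0]
After op 14 (*): stack=[-5,30] mem=[5,0,0,0]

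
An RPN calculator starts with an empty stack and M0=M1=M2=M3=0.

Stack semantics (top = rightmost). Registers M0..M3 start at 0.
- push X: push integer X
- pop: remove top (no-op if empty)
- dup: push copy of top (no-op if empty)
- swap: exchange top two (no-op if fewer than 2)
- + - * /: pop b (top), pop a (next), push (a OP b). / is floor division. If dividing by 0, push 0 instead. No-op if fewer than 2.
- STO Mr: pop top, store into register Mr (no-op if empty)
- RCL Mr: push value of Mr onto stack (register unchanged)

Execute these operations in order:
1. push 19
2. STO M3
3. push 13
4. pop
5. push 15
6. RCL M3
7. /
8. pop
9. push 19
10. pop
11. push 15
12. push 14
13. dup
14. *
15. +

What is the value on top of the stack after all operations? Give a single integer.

After op 1 (push 19): stack=[19] mem=[0,0,0,0]
After op 2 (STO M3): stack=[empty] mem=[0,0,0,19]
After op 3 (push 13): stack=[13] mem=[0,0,0,19]
After op 4 (pop): stack=[empty] mem=[0,0,0,19]
After op 5 (push 15): stack=[15] mem=[0,0,0,19]
After op 6 (RCL M3): stack=[15,19] mem=[0,0,0,19]
After op 7 (/): stack=[0] mem=[0,0,0,19]
After op 8 (pop): stack=[empty] mem=[0,0,0,19]
After op 9 (push 19): stack=[19] mem=[0,0,0,19]
After op 10 (pop): stack=[empty] mem=[0,0,0,19]
After op 11 (push 15): stack=[15] mem=[0,0,0,19]
After op 12 (push 14): stack=[15,14] mem=[0,0,0,19]
After op 13 (dup): stack=[15,14,14] mem=[0,0,0,19]
After op 14 (*): stack=[15,196] mem=[0,0,0,19]
After op 15 (+): stack=[211] mem=[0,0,0,19]

Answer: 211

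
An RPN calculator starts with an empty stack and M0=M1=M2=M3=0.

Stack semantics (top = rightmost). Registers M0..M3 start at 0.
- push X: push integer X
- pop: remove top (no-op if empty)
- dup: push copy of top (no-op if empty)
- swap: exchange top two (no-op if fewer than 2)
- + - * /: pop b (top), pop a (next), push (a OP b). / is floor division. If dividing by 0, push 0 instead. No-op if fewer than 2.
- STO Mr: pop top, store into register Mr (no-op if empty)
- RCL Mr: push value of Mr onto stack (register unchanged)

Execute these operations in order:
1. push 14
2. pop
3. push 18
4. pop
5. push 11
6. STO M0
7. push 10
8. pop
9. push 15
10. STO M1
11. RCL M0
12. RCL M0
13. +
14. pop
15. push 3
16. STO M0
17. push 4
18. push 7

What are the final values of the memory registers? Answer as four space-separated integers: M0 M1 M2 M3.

After op 1 (push 14): stack=[14] mem=[0,0,0,0]
After op 2 (pop): stack=[empty] mem=[0,0,0,0]
After op 3 (push 18): stack=[18] mem=[0,0,0,0]
After op 4 (pop): stack=[empty] mem=[0,0,0,0]
After op 5 (push 11): stack=[11] mem=[0,0,0,0]
After op 6 (STO M0): stack=[empty] mem=[11,0,0,0]
After op 7 (push 10): stack=[10] mem=[11,0,0,0]
After op 8 (pop): stack=[empty] mem=[11,0,0,0]
After op 9 (push 15): stack=[15] mem=[11,0,0,0]
After op 10 (STO M1): stack=[empty] mem=[11,15,0,0]
After op 11 (RCL M0): stack=[11] mem=[11,15,0,0]
After op 12 (RCL M0): stack=[11,11] mem=[11,15,0,0]
After op 13 (+): stack=[22] mem=[11,15,0,0]
After op 14 (pop): stack=[empty] mem=[11,15,0,0]
After op 15 (push 3): stack=[3] mem=[11,15,0,0]
After op 16 (STO M0): stack=[empty] mem=[3,15,0,0]
After op 17 (push 4): stack=[4] mem=[3,15,0,0]
After op 18 (push 7): stack=[4,7] mem=[3,15,0,0]

Answer: 3 15 0 0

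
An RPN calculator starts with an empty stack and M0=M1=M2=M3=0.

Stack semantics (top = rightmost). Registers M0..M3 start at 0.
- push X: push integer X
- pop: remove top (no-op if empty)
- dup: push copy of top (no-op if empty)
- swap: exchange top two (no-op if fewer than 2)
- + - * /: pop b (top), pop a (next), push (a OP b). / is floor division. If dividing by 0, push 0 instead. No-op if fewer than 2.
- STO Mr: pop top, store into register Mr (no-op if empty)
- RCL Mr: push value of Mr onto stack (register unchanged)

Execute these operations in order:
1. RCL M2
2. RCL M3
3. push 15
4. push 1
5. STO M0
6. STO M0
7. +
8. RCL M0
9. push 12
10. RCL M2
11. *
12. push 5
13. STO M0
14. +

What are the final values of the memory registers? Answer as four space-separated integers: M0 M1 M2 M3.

After op 1 (RCL M2): stack=[0] mem=[0,0,0,0]
After op 2 (RCL M3): stack=[0,0] mem=[0,0,0,0]
After op 3 (push 15): stack=[0,0,15] mem=[0,0,0,0]
After op 4 (push 1): stack=[0,0,15,1] mem=[0,0,0,0]
After op 5 (STO M0): stack=[0,0,15] mem=[1,0,0,0]
After op 6 (STO M0): stack=[0,0] mem=[15,0,0,0]
After op 7 (+): stack=[0] mem=[15,0,0,0]
After op 8 (RCL M0): stack=[0,15] mem=[15,0,0,0]
After op 9 (push 12): stack=[0,15,12] mem=[15,0,0,0]
After op 10 (RCL M2): stack=[0,15,12,0] mem=[15,0,0,0]
After op 11 (*): stack=[0,15,0] mem=[15,0,0,0]
After op 12 (push 5): stack=[0,15,0,5] mem=[15,0,0,0]
After op 13 (STO M0): stack=[0,15,0] mem=[5,0,0,0]
After op 14 (+): stack=[0,15] mem=[5,0,0,0]

Answer: 5 0 0 0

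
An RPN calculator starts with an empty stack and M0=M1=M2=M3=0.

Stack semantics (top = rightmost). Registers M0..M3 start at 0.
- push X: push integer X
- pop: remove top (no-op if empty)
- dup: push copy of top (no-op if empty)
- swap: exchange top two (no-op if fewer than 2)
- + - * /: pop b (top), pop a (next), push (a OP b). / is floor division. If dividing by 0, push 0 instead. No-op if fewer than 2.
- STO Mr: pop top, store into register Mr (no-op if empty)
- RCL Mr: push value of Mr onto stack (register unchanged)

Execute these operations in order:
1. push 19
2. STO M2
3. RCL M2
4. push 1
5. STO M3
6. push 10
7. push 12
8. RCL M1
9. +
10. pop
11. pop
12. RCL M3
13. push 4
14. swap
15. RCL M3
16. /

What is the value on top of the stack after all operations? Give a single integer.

Answer: 1

Derivation:
After op 1 (push 19): stack=[19] mem=[0,0,0,0]
After op 2 (STO M2): stack=[empty] mem=[0,0,19,0]
After op 3 (RCL M2): stack=[19] mem=[0,0,19,0]
After op 4 (push 1): stack=[19,1] mem=[0,0,19,0]
After op 5 (STO M3): stack=[19] mem=[0,0,19,1]
After op 6 (push 10): stack=[19,10] mem=[0,0,19,1]
After op 7 (push 12): stack=[19,10,12] mem=[0,0,19,1]
After op 8 (RCL M1): stack=[19,10,12,0] mem=[0,0,19,1]
After op 9 (+): stack=[19,10,12] mem=[0,0,19,1]
After op 10 (pop): stack=[19,10] mem=[0,0,19,1]
After op 11 (pop): stack=[19] mem=[0,0,19,1]
After op 12 (RCL M3): stack=[19,1] mem=[0,0,19,1]
After op 13 (push 4): stack=[19,1,4] mem=[0,0,19,1]
After op 14 (swap): stack=[19,4,1] mem=[0,0,19,1]
After op 15 (RCL M3): stack=[19,4,1,1] mem=[0,0,19,1]
After op 16 (/): stack=[19,4,1] mem=[0,0,19,1]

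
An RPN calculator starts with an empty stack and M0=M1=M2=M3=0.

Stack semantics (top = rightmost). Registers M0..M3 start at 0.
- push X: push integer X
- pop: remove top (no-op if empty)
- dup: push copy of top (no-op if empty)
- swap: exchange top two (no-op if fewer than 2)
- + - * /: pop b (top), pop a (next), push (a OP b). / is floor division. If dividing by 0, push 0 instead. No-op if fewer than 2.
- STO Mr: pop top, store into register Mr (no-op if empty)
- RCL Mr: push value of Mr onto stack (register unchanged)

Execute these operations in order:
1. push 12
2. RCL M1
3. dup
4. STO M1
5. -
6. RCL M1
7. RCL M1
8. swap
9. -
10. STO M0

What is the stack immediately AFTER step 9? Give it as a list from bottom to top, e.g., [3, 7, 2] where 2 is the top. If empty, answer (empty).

After op 1 (push 12): stack=[12] mem=[0,0,0,0]
After op 2 (RCL M1): stack=[12,0] mem=[0,0,0,0]
After op 3 (dup): stack=[12,0,0] mem=[0,0,0,0]
After op 4 (STO M1): stack=[12,0] mem=[0,0,0,0]
After op 5 (-): stack=[12] mem=[0,0,0,0]
After op 6 (RCL M1): stack=[12,0] mem=[0,0,0,0]
After op 7 (RCL M1): stack=[12,0,0] mem=[0,0,0,0]
After op 8 (swap): stack=[12,0,0] mem=[0,0,0,0]
After op 9 (-): stack=[12,0] mem=[0,0,0,0]

[12, 0]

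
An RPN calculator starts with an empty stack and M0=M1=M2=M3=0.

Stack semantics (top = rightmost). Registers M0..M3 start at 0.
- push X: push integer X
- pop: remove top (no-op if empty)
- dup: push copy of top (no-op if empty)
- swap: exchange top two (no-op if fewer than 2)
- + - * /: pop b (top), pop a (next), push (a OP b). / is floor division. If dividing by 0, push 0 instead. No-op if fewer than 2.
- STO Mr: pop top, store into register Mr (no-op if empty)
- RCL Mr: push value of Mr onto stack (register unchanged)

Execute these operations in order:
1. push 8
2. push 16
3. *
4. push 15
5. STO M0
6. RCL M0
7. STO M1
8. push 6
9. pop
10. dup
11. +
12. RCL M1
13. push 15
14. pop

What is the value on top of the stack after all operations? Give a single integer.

After op 1 (push 8): stack=[8] mem=[0,0,0,0]
After op 2 (push 16): stack=[8,16] mem=[0,0,0,0]
After op 3 (*): stack=[128] mem=[0,0,0,0]
After op 4 (push 15): stack=[128,15] mem=[0,0,0,0]
After op 5 (STO M0): stack=[128] mem=[15,0,0,0]
After op 6 (RCL M0): stack=[128,15] mem=[15,0,0,0]
After op 7 (STO M1): stack=[128] mem=[15,15,0,0]
After op 8 (push 6): stack=[128,6] mem=[15,15,0,0]
After op 9 (pop): stack=[128] mem=[15,15,0,0]
After op 10 (dup): stack=[128,128] mem=[15,15,0,0]
After op 11 (+): stack=[256] mem=[15,15,0,0]
After op 12 (RCL M1): stack=[256,15] mem=[15,15,0,0]
After op 13 (push 15): stack=[256,15,15] mem=[15,15,0,0]
After op 14 (pop): stack=[256,15] mem=[15,15,0,0]

Answer: 15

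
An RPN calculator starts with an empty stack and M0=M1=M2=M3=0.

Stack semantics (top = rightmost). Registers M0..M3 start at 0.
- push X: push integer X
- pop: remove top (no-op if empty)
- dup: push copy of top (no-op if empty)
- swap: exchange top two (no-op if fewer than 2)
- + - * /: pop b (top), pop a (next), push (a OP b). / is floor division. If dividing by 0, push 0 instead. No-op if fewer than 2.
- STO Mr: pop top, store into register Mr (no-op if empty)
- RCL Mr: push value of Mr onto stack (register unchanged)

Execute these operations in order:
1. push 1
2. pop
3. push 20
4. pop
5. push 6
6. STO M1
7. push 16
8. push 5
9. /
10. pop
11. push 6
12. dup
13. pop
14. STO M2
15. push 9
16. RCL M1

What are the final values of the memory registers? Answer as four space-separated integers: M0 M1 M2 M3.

After op 1 (push 1): stack=[1] mem=[0,0,0,0]
After op 2 (pop): stack=[empty] mem=[0,0,0,0]
After op 3 (push 20): stack=[20] mem=[0,0,0,0]
After op 4 (pop): stack=[empty] mem=[0,0,0,0]
After op 5 (push 6): stack=[6] mem=[0,0,0,0]
After op 6 (STO M1): stack=[empty] mem=[0,6,0,0]
After op 7 (push 16): stack=[16] mem=[0,6,0,0]
After op 8 (push 5): stack=[16,5] mem=[0,6,0,0]
After op 9 (/): stack=[3] mem=[0,6,0,0]
After op 10 (pop): stack=[empty] mem=[0,6,0,0]
After op 11 (push 6): stack=[6] mem=[0,6,0,0]
After op 12 (dup): stack=[6,6] mem=[0,6,0,0]
After op 13 (pop): stack=[6] mem=[0,6,0,0]
After op 14 (STO M2): stack=[empty] mem=[0,6,6,0]
After op 15 (push 9): stack=[9] mem=[0,6,6,0]
After op 16 (RCL M1): stack=[9,6] mem=[0,6,6,0]

Answer: 0 6 6 0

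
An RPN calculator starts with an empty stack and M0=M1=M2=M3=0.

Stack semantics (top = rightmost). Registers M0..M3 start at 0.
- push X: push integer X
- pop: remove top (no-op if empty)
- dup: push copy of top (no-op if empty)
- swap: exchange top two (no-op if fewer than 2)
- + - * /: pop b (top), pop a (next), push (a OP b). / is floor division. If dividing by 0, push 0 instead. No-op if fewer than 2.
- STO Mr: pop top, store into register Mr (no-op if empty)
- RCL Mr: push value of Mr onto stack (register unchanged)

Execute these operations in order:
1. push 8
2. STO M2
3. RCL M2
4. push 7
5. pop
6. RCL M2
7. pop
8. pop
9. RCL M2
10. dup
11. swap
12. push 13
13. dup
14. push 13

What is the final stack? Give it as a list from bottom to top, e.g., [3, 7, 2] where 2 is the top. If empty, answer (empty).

After op 1 (push 8): stack=[8] mem=[0,0,0,0]
After op 2 (STO M2): stack=[empty] mem=[0,0,8,0]
After op 3 (RCL M2): stack=[8] mem=[0,0,8,0]
After op 4 (push 7): stack=[8,7] mem=[0,0,8,0]
After op 5 (pop): stack=[8] mem=[0,0,8,0]
After op 6 (RCL M2): stack=[8,8] mem=[0,0,8,0]
After op 7 (pop): stack=[8] mem=[0,0,8,0]
After op 8 (pop): stack=[empty] mem=[0,0,8,0]
After op 9 (RCL M2): stack=[8] mem=[0,0,8,0]
After op 10 (dup): stack=[8,8] mem=[0,0,8,0]
After op 11 (swap): stack=[8,8] mem=[0,0,8,0]
After op 12 (push 13): stack=[8,8,13] mem=[0,0,8,0]
After op 13 (dup): stack=[8,8,13,13] mem=[0,0,8,0]
After op 14 (push 13): stack=[8,8,13,13,13] mem=[0,0,8,0]

Answer: [8, 8, 13, 13, 13]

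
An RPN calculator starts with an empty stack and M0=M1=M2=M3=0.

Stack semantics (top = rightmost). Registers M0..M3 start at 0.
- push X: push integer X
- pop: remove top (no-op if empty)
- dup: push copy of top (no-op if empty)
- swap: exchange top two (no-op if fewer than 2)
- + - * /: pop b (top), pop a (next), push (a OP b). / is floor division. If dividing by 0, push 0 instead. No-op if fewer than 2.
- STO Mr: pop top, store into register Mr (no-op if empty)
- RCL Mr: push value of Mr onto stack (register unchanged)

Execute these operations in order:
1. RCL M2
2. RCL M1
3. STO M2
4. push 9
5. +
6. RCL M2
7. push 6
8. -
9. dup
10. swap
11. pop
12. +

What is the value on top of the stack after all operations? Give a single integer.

Answer: 3

Derivation:
After op 1 (RCL M2): stack=[0] mem=[0,0,0,0]
After op 2 (RCL M1): stack=[0,0] mem=[0,0,0,0]
After op 3 (STO M2): stack=[0] mem=[0,0,0,0]
After op 4 (push 9): stack=[0,9] mem=[0,0,0,0]
After op 5 (+): stack=[9] mem=[0,0,0,0]
After op 6 (RCL M2): stack=[9,0] mem=[0,0,0,0]
After op 7 (push 6): stack=[9,0,6] mem=[0,0,0,0]
After op 8 (-): stack=[9,-6] mem=[0,0,0,0]
After op 9 (dup): stack=[9,-6,-6] mem=[0,0,0,0]
After op 10 (swap): stack=[9,-6,-6] mem=[0,0,0,0]
After op 11 (pop): stack=[9,-6] mem=[0,0,0,0]
After op 12 (+): stack=[3] mem=[0,0,0,0]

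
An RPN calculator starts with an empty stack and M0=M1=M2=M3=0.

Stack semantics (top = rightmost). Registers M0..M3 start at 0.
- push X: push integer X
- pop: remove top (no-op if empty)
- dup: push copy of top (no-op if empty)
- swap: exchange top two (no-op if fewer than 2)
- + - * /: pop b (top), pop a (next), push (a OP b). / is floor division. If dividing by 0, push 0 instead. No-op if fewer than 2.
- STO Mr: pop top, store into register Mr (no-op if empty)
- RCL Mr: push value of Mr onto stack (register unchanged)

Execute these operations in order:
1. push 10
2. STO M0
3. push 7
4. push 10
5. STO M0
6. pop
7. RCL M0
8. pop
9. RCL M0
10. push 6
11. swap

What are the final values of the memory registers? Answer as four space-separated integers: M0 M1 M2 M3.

Answer: 10 0 0 0

Derivation:
After op 1 (push 10): stack=[10] mem=[0,0,0,0]
After op 2 (STO M0): stack=[empty] mem=[10,0,0,0]
After op 3 (push 7): stack=[7] mem=[10,0,0,0]
After op 4 (push 10): stack=[7,10] mem=[10,0,0,0]
After op 5 (STO M0): stack=[7] mem=[10,0,0,0]
After op 6 (pop): stack=[empty] mem=[10,0,0,0]
After op 7 (RCL M0): stack=[10] mem=[10,0,0,0]
After op 8 (pop): stack=[empty] mem=[10,0,0,0]
After op 9 (RCL M0): stack=[10] mem=[10,0,0,0]
After op 10 (push 6): stack=[10,6] mem=[10,0,0,0]
After op 11 (swap): stack=[6,10] mem=[10,0,0,0]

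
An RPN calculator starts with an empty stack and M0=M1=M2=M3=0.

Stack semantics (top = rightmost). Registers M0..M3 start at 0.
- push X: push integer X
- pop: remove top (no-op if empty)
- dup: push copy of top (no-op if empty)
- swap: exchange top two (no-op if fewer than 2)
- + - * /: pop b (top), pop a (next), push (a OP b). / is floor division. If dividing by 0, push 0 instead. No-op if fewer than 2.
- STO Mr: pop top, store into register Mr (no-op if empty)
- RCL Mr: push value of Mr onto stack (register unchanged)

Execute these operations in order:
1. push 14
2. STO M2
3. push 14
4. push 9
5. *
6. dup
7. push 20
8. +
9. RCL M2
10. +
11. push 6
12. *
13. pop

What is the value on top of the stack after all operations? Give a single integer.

After op 1 (push 14): stack=[14] mem=[0,0,0,0]
After op 2 (STO M2): stack=[empty] mem=[0,0,14,0]
After op 3 (push 14): stack=[14] mem=[0,0,14,0]
After op 4 (push 9): stack=[14,9] mem=[0,0,14,0]
After op 5 (*): stack=[126] mem=[0,0,14,0]
After op 6 (dup): stack=[126,126] mem=[0,0,14,0]
After op 7 (push 20): stack=[126,126,20] mem=[0,0,14,0]
After op 8 (+): stack=[126,146] mem=[0,0,14,0]
After op 9 (RCL M2): stack=[126,146,14] mem=[0,0,14,0]
After op 10 (+): stack=[126,160] mem=[0,0,14,0]
After op 11 (push 6): stack=[126,160,6] mem=[0,0,14,0]
After op 12 (*): stack=[126,960] mem=[0,0,14,0]
After op 13 (pop): stack=[126] mem=[0,0,14,0]

Answer: 126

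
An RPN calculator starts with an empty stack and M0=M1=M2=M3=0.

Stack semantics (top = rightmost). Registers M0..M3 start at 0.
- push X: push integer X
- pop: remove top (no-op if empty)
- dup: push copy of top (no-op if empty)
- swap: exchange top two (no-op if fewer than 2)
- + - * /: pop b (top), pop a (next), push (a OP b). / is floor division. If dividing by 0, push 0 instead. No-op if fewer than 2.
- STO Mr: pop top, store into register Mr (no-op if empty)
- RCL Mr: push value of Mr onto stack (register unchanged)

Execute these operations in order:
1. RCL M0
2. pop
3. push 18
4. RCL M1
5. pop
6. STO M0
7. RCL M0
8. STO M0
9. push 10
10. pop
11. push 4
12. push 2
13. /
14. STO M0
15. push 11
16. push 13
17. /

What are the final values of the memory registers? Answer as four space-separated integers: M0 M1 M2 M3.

Answer: 2 0 0 0

Derivation:
After op 1 (RCL M0): stack=[0] mem=[0,0,0,0]
After op 2 (pop): stack=[empty] mem=[0,0,0,0]
After op 3 (push 18): stack=[18] mem=[0,0,0,0]
After op 4 (RCL M1): stack=[18,0] mem=[0,0,0,0]
After op 5 (pop): stack=[18] mem=[0,0,0,0]
After op 6 (STO M0): stack=[empty] mem=[18,0,0,0]
After op 7 (RCL M0): stack=[18] mem=[18,0,0,0]
After op 8 (STO M0): stack=[empty] mem=[18,0,0,0]
After op 9 (push 10): stack=[10] mem=[18,0,0,0]
After op 10 (pop): stack=[empty] mem=[18,0,0,0]
After op 11 (push 4): stack=[4] mem=[18,0,0,0]
After op 12 (push 2): stack=[4,2] mem=[18,0,0,0]
After op 13 (/): stack=[2] mem=[18,0,0,0]
After op 14 (STO M0): stack=[empty] mem=[2,0,0,0]
After op 15 (push 11): stack=[11] mem=[2,0,0,0]
After op 16 (push 13): stack=[11,13] mem=[2,0,0,0]
After op 17 (/): stack=[0] mem=[2,0,0,0]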